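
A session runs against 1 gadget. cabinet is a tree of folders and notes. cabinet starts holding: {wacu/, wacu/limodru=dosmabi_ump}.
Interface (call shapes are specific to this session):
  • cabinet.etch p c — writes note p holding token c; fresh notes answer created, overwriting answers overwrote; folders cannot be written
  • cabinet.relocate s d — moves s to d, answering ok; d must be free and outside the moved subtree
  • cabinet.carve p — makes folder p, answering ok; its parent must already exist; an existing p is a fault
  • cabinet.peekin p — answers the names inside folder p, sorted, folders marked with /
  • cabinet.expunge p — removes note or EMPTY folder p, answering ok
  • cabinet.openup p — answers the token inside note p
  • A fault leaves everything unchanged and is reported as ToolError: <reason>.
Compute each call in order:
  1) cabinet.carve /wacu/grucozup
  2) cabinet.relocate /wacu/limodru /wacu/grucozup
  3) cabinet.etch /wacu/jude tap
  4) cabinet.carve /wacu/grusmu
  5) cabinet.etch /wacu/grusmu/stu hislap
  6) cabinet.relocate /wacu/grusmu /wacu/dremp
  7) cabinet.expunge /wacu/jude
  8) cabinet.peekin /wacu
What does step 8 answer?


Answer: [dremp/, grucozup/, limodru]

Derivation:
→ cabinet.carve(/wacu/grucozup)
← ok
→ cabinet.relocate(/wacu/limodru, /wacu/grucozup)
← ToolError: exists
→ cabinet.etch(/wacu/jude, tap)
← created
→ cabinet.carve(/wacu/grusmu)
← ok
→ cabinet.etch(/wacu/grusmu/stu, hislap)
← created
→ cabinet.relocate(/wacu/grusmu, /wacu/dremp)
← ok
→ cabinet.expunge(/wacu/jude)
← ok
→ cabinet.peekin(/wacu)
← [dremp/, grucozup/, limodru]


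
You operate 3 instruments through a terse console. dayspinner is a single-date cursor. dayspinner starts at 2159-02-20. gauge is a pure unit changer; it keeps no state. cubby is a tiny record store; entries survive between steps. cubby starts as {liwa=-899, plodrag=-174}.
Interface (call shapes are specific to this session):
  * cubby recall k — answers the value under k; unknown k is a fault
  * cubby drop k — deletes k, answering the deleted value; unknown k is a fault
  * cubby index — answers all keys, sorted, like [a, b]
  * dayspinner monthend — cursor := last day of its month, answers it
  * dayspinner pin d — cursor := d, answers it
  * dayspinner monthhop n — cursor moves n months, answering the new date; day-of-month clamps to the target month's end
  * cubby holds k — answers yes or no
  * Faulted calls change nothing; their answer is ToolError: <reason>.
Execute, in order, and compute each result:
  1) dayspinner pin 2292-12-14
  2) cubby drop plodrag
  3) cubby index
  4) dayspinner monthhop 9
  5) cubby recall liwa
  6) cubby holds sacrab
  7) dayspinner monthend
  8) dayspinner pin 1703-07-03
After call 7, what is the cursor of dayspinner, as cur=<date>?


! 1. dayspinner pin(d='2292-12-14') == 2292-12-14
! 2. cubby drop(k='plodrag') == -174
! 3. cubby index() == [liwa]
! 4. dayspinner monthhop(n='9') == 2293-09-14
! 5. cubby recall(k='liwa') == -899
! 6. cubby holds(k='sacrab') == no
! 7. dayspinner monthend() == 2293-09-30
! 8. dayspinner pin(d='1703-07-03') == 1703-07-03

Answer: cur=2293-09-30


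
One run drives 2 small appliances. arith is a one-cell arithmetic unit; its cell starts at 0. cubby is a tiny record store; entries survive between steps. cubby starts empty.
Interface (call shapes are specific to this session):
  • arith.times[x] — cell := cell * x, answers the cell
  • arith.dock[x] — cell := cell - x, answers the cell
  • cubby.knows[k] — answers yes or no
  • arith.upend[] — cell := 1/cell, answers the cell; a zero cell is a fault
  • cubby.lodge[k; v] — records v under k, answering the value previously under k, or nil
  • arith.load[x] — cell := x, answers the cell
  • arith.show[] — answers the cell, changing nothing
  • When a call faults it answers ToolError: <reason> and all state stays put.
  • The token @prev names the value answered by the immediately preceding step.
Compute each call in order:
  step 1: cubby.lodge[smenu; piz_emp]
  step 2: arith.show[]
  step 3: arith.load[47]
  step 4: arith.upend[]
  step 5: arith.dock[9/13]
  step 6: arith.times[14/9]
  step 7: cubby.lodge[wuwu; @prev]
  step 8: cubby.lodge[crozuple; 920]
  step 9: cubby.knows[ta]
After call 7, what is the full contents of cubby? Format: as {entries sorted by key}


;; lodge(smenu, piz_emp) -> nil
;; show() -> 0
;; load(47) -> 47
;; upend() -> 1/47
;; dock(9/13) -> -410/611
;; times(14/9) -> -5740/5499
;; lodge(wuwu, @prev) -> nil
;; lodge(crozuple, 920) -> nil
;; knows(ta) -> no

Answer: {smenu=piz_emp, wuwu=-5740/5499}


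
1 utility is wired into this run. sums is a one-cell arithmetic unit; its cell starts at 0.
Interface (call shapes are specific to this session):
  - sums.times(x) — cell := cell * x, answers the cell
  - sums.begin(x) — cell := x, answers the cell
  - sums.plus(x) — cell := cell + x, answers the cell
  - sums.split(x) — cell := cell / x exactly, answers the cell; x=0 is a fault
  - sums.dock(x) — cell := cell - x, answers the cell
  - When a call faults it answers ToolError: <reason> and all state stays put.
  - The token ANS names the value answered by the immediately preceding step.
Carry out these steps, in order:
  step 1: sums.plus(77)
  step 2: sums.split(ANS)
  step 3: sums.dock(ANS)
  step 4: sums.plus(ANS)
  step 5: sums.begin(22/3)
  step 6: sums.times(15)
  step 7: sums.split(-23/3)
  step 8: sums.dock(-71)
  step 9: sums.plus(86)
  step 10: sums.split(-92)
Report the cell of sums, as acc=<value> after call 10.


Answer: acc=-3281/2116

Derivation:
→ sums.plus(x=77)
← 77
→ sums.split(x=ANS)
← 1
→ sums.dock(x=ANS)
← 0
→ sums.plus(x=ANS)
← 0
→ sums.begin(x=22/3)
← 22/3
→ sums.times(x=15)
← 110
→ sums.split(x=-23/3)
← -330/23
→ sums.dock(x=-71)
← 1303/23
→ sums.plus(x=86)
← 3281/23
→ sums.split(x=-92)
← -3281/2116


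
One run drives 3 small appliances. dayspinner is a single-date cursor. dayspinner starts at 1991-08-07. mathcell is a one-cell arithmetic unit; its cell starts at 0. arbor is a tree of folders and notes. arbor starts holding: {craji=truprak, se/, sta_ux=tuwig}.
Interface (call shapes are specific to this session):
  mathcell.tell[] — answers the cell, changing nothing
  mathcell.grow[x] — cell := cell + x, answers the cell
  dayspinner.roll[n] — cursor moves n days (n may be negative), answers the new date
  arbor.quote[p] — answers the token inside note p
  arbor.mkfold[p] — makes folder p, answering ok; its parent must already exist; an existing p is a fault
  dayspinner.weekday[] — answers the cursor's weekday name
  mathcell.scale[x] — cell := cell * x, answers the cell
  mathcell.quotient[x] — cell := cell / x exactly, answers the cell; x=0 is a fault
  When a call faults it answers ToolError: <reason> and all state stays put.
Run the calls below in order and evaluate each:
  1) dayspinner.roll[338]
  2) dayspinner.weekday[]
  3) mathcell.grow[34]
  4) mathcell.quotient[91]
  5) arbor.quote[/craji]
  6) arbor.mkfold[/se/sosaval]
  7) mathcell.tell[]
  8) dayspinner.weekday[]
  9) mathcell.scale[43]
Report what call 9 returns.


Answer: 1462/91

Derivation:
$ roll 338
[out] 1992-07-10
$ weekday
[out] Friday
$ grow 34
[out] 34
$ quotient 91
[out] 34/91
$ quote /craji
[out] truprak
$ mkfold /se/sosaval
[out] ok
$ tell
[out] 34/91
$ weekday
[out] Friday
$ scale 43
[out] 1462/91


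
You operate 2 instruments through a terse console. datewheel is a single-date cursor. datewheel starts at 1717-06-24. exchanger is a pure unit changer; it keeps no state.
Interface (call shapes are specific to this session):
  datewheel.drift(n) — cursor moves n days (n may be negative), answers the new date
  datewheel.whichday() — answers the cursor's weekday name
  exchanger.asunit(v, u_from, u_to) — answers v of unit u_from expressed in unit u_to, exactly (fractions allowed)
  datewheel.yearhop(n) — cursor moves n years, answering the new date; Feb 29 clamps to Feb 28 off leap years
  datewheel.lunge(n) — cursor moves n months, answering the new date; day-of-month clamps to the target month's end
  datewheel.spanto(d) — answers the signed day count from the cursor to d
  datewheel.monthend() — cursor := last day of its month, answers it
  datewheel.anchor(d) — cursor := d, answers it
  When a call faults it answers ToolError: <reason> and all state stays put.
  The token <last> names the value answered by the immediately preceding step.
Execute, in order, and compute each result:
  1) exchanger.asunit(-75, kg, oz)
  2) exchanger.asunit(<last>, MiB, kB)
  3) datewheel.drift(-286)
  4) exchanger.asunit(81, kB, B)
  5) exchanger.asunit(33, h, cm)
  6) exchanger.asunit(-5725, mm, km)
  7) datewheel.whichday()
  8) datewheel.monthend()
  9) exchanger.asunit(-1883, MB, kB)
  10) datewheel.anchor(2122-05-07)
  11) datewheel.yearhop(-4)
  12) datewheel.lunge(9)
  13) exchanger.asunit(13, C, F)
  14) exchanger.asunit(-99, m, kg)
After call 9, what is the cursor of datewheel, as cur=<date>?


→ asunit(v: -75, u_from: kg, u_to: oz)
← -120000000000/45359237
→ asunit(v: <last>, u_from: MiB, u_to: kB)
← -125829120000000/45359237
→ drift(n: -286)
← 1716-09-11
→ asunit(v: 81, u_from: kB, u_to: B)
← 81000
→ asunit(v: 33, u_from: h, u_to: cm)
← ToolError: incompatible units
→ asunit(v: -5725, u_from: mm, u_to: km)
← -229/40000
→ whichday()
← Friday
→ monthend()
← 1716-09-30
→ asunit(v: -1883, u_from: MB, u_to: kB)
← -1883000
→ anchor(d: 2122-05-07)
← 2122-05-07
→ yearhop(n: -4)
← 2118-05-07
→ lunge(n: 9)
← 2119-02-07
→ asunit(v: 13, u_from: C, u_to: F)
← 277/5
→ asunit(v: -99, u_from: m, u_to: kg)
← ToolError: incompatible units

Answer: cur=1716-09-30


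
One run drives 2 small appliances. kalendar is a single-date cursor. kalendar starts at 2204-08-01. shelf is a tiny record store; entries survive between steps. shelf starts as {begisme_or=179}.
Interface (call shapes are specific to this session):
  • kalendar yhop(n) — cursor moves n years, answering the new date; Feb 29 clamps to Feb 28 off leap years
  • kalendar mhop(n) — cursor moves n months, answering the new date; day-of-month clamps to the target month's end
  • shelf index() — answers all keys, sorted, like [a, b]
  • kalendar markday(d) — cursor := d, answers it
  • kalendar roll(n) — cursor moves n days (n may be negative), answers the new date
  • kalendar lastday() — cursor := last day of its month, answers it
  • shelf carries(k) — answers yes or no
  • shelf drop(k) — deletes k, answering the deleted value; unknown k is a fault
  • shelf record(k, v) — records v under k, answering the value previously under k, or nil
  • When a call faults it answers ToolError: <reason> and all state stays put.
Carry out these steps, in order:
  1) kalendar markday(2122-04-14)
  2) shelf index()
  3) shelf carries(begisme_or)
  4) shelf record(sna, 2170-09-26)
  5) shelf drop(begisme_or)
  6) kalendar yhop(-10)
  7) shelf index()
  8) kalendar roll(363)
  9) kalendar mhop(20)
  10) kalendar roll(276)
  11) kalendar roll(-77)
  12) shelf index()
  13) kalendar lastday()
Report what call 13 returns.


Do: kalendar markday[d=2122-04-14]
See: 2122-04-14
Do: shelf index[]
See: [begisme_or]
Do: shelf carries[k=begisme_or]
See: yes
Do: shelf record[k=sna; v=2170-09-26]
See: nil
Do: shelf drop[k=begisme_or]
See: 179
Do: kalendar yhop[n=-10]
See: 2112-04-14
Do: shelf index[]
See: [sna]
Do: kalendar roll[n=363]
See: 2113-04-12
Do: kalendar mhop[n=20]
See: 2114-12-12
Do: kalendar roll[n=276]
See: 2115-09-14
Do: kalendar roll[n=-77]
See: 2115-06-29
Do: shelf index[]
See: [sna]
Do: kalendar lastday[]
See: 2115-06-30

Answer: 2115-06-30


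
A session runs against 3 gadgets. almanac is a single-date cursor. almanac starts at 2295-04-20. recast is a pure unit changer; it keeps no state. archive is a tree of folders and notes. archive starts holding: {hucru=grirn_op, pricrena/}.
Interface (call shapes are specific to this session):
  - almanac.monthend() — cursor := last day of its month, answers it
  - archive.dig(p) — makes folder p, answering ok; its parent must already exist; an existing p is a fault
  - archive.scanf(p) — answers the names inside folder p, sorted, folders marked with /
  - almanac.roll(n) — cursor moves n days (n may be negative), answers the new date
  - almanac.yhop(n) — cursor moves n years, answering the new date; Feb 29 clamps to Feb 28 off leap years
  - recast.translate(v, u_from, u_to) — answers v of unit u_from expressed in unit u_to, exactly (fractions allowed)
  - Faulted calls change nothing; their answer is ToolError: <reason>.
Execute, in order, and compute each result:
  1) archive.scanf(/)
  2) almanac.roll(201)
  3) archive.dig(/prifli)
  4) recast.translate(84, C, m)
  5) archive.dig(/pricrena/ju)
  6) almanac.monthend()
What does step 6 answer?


Answer: 2295-11-30

Derivation:
# archive.scanf(p='/') ~> [hucru, pricrena/]
# almanac.roll(n='201') ~> 2295-11-07
# archive.dig(p='/prifli') ~> ok
# recast.translate(v='84', u_from='C', u_to='m') ~> ToolError: incompatible units
# archive.dig(p='/pricrena/ju') ~> ok
# almanac.monthend() ~> 2295-11-30


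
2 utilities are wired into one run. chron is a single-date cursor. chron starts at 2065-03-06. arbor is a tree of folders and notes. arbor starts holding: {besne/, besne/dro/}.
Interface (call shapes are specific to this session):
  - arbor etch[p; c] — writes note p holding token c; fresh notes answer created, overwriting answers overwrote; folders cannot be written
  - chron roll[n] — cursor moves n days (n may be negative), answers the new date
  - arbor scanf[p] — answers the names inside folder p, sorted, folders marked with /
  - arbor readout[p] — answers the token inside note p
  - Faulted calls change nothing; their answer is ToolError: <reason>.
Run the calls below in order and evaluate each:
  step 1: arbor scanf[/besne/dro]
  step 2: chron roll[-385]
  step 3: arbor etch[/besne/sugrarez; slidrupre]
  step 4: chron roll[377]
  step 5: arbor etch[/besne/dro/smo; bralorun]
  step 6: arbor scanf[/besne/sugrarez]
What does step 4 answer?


Answer: 2065-02-26

Derivation:
I try arbor scanf using p: /besne/dro, and see [].
Calling chron roll using n: -385, — result: 2064-02-15.
Invoking arbor etch using p: /besne/sugrarez, c: slidrupre: created.
I run chron roll using n: 377, — result: 2065-02-26.
Now I run arbor etch using p: /besne/dro/smo, c: bralorun: created.
I call arbor scanf using p: /besne/sugrarez, — result: ToolError: not a directory.


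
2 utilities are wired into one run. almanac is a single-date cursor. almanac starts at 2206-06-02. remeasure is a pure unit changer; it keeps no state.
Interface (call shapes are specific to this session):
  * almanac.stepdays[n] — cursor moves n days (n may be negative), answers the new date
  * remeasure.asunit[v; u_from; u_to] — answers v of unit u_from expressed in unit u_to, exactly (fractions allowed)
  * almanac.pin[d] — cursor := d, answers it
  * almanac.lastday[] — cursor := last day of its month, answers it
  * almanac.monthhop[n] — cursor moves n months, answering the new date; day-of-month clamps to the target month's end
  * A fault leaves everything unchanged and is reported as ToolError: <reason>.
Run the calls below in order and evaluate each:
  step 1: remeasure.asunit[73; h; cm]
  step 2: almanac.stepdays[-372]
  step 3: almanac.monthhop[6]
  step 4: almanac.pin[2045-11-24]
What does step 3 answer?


Answer: 2205-11-26

Derivation:
·→ remeasure.asunit(v→73, u_from→h, u_to→cm)
·← ToolError: incompatible units
·→ almanac.stepdays(n→-372)
·← 2205-05-26
·→ almanac.monthhop(n→6)
·← 2205-11-26
·→ almanac.pin(d→2045-11-24)
·← 2045-11-24


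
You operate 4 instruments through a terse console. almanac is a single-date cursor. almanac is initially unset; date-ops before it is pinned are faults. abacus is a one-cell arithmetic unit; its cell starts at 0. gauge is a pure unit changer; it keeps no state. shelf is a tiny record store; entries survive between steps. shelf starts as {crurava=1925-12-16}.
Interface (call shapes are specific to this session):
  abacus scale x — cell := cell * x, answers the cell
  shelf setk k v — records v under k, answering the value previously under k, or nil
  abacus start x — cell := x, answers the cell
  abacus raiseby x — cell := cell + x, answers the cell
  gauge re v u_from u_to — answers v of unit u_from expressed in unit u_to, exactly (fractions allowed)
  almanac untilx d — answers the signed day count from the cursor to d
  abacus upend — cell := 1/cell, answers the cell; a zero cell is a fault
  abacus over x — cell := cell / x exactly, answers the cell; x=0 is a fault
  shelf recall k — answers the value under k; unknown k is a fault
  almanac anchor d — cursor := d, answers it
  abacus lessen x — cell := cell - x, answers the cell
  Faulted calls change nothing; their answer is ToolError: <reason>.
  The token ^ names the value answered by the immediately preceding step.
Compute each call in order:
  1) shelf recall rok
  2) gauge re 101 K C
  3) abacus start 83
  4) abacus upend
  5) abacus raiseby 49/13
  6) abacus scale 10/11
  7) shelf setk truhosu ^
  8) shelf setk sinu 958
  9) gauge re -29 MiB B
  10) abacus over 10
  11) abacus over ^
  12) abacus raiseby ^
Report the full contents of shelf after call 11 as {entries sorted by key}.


>> shelf recall(k=rok)
<< ToolError: no such key rok
>> gauge re(v=101, u_from=K, u_to=C)
<< -3443/20
>> abacus start(x=83)
<< 83
>> abacus upend()
<< 1/83
>> abacus raiseby(x=49/13)
<< 4080/1079
>> abacus scale(x=10/11)
<< 40800/11869
>> shelf setk(k=truhosu, v=^)
<< nil
>> shelf setk(k=sinu, v=958)
<< nil
>> gauge re(v=-29, u_from=MiB, u_to=B)
<< -30408704
>> abacus over(x=10)
<< 4080/11869
>> abacus over(x=^)
<< 1
>> abacus raiseby(x=^)
<< 2

Answer: {crurava=1925-12-16, sinu=958, truhosu=40800/11869}


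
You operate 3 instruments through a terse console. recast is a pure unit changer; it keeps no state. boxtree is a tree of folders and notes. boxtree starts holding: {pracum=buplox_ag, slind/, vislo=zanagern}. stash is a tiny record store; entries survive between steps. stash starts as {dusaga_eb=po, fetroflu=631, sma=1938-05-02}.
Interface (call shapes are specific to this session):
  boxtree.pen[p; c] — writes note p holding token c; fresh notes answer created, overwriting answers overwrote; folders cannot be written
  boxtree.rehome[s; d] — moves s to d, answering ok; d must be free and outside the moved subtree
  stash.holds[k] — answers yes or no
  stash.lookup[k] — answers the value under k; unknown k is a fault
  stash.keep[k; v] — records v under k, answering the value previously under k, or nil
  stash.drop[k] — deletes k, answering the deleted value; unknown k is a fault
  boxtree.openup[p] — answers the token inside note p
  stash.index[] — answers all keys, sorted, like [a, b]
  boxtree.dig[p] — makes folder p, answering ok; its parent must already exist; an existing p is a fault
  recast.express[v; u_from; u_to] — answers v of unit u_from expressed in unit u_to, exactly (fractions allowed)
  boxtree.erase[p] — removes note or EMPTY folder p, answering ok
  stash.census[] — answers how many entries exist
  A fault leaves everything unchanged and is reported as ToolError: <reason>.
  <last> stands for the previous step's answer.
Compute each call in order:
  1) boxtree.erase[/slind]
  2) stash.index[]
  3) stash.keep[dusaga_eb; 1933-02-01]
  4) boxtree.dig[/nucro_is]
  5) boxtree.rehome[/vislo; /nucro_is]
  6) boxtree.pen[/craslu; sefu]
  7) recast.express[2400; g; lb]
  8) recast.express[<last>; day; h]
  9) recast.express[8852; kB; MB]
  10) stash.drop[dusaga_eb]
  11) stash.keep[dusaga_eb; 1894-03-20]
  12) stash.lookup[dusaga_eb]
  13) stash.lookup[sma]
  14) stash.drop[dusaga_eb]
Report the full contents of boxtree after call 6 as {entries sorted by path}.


% boxtree.erase p→/slind
= ok
% stash.index
= [dusaga_eb, fetroflu, sma]
% stash.keep k→dusaga_eb v→1933-02-01
= po
% boxtree.dig p→/nucro_is
= ok
% boxtree.rehome s→/vislo d→/nucro_is
= ToolError: exists
% boxtree.pen p→/craslu c→sefu
= created
% recast.express v→2400 u_from→g u_to→lb
= 240000000/45359237
% recast.express v→<last> u_from→day u_to→h
= 5760000000/45359237
% recast.express v→8852 u_from→kB u_to→MB
= 2213/250
% stash.drop k→dusaga_eb
= 1933-02-01
% stash.keep k→dusaga_eb v→1894-03-20
= nil
% stash.lookup k→dusaga_eb
= 1894-03-20
% stash.lookup k→sma
= 1938-05-02
% stash.drop k→dusaga_eb
= 1894-03-20

Answer: {craslu=sefu, nucro_is/, pracum=buplox_ag, vislo=zanagern}


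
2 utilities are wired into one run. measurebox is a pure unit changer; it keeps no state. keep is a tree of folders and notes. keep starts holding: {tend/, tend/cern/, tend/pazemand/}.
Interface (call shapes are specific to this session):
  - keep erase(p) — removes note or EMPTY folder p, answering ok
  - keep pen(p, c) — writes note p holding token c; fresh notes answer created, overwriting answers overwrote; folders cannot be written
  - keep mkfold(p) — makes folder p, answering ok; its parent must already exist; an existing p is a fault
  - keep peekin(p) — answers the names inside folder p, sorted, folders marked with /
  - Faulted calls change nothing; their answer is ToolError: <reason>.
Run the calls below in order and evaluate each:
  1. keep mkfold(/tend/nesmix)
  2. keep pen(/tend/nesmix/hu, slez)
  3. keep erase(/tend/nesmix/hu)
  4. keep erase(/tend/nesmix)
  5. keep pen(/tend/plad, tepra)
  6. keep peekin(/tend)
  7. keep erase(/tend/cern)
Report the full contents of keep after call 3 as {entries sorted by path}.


>>> keep mkfold p=/tend/nesmix
:: ok
>>> keep pen p=/tend/nesmix/hu c=slez
:: created
>>> keep erase p=/tend/nesmix/hu
:: ok
>>> keep erase p=/tend/nesmix
:: ok
>>> keep pen p=/tend/plad c=tepra
:: created
>>> keep peekin p=/tend
:: [cern/, pazemand/, plad]
>>> keep erase p=/tend/cern
:: ok

Answer: {tend/, tend/cern/, tend/nesmix/, tend/pazemand/}


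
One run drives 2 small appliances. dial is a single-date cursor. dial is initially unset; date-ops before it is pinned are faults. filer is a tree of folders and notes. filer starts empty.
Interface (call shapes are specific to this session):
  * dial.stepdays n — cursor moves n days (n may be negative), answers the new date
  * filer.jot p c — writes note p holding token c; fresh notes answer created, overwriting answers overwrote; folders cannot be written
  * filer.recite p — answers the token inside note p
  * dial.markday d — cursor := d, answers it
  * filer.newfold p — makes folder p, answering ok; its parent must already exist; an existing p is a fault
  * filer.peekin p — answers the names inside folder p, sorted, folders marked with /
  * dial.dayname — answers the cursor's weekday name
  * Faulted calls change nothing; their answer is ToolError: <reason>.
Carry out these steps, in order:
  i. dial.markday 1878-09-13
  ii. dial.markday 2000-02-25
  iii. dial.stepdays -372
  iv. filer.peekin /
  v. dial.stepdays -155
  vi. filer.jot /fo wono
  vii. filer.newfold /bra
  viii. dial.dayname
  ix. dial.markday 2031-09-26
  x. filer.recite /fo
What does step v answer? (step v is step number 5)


==> markday(d='1878-09-13')
<== 1878-09-13
==> markday(d='2000-02-25')
<== 2000-02-25
==> stepdays(n='-372')
<== 1999-02-18
==> peekin(p='/')
<== []
==> stepdays(n='-155')
<== 1998-09-16
==> jot(p='/fo', c='wono')
<== created
==> newfold(p='/bra')
<== ok
==> dayname()
<== Wednesday
==> markday(d='2031-09-26')
<== 2031-09-26
==> recite(p='/fo')
<== wono

Answer: 1998-09-16


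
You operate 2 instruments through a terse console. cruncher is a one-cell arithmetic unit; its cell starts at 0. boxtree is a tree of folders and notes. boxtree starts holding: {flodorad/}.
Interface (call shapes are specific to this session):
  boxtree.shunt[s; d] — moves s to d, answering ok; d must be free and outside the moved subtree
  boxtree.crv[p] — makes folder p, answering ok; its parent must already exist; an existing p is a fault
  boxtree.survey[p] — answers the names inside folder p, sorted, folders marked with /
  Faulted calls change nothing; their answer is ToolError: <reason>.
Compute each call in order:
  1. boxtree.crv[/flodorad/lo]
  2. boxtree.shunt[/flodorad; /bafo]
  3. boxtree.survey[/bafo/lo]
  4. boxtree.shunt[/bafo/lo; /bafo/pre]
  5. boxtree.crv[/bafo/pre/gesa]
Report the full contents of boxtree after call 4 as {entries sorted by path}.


$ boxtree.crv p=/flodorad/lo
  ok
$ boxtree.shunt s=/flodorad d=/bafo
  ok
$ boxtree.survey p=/bafo/lo
  []
$ boxtree.shunt s=/bafo/lo d=/bafo/pre
  ok
$ boxtree.crv p=/bafo/pre/gesa
  ok

Answer: {bafo/, bafo/pre/}


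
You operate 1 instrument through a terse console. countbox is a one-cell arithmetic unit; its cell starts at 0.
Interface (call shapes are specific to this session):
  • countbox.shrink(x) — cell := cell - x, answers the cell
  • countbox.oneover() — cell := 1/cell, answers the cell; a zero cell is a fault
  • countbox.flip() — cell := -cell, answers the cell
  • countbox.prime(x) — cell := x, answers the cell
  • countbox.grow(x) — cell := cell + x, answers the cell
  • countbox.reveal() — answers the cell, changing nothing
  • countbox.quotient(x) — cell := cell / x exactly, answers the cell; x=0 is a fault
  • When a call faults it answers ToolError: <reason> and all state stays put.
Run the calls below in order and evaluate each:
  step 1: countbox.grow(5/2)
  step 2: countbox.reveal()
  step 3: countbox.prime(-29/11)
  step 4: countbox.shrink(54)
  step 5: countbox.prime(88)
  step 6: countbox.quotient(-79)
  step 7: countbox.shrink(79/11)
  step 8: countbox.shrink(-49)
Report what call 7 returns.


! 1. countbox.grow(x='5/2') ~> 5/2
! 2. countbox.reveal() ~> 5/2
! 3. countbox.prime(x='-29/11') ~> -29/11
! 4. countbox.shrink(x='54') ~> -623/11
! 5. countbox.prime(x='88') ~> 88
! 6. countbox.quotient(x='-79') ~> -88/79
! 7. countbox.shrink(x='79/11') ~> -7209/869
! 8. countbox.shrink(x='-49') ~> 35372/869

Answer: -7209/869


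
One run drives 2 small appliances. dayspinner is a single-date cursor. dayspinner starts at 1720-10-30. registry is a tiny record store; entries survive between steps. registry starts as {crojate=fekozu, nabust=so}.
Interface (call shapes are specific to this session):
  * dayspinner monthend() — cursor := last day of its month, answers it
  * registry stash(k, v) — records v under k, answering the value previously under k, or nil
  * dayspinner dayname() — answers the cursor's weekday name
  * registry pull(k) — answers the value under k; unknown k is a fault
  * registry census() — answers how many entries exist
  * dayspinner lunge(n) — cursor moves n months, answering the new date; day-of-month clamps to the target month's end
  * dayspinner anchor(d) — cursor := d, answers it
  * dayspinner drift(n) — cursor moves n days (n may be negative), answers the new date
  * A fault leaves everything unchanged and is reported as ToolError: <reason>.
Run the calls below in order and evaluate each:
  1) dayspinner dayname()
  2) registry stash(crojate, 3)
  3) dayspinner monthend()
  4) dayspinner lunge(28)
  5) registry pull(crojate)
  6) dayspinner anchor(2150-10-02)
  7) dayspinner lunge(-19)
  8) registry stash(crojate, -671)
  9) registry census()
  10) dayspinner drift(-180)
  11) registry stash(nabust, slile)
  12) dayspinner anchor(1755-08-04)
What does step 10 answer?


// dayspinner dayname() -> Wednesday
// registry stash(k: crojate, v: 3) -> fekozu
// dayspinner monthend() -> 1720-10-31
// dayspinner lunge(n: 28) -> 1723-02-28
// registry pull(k: crojate) -> 3
// dayspinner anchor(d: 2150-10-02) -> 2150-10-02
// dayspinner lunge(n: -19) -> 2149-03-02
// registry stash(k: crojate, v: -671) -> 3
// registry census() -> 2
// dayspinner drift(n: -180) -> 2148-09-03
// registry stash(k: nabust, v: slile) -> so
// dayspinner anchor(d: 1755-08-04) -> 1755-08-04

Answer: 2148-09-03


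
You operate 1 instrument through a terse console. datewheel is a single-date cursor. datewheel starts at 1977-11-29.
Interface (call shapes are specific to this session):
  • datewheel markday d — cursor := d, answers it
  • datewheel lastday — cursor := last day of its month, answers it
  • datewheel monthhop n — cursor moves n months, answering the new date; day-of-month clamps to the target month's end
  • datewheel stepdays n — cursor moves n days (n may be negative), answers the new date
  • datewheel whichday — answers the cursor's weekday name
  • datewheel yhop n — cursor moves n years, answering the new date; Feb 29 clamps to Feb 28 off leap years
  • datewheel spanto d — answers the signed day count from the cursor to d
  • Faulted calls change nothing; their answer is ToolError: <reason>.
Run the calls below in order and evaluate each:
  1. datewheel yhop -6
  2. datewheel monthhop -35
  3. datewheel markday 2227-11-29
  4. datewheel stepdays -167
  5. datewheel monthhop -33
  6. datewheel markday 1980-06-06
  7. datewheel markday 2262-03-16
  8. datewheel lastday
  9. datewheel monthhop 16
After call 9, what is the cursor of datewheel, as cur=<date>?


Answer: cur=2263-07-31

Derivation:
$ datewheel yhop n→-6
  1971-11-29
$ datewheel monthhop n→-35
  1968-12-29
$ datewheel markday d→2227-11-29
  2227-11-29
$ datewheel stepdays n→-167
  2227-06-15
$ datewheel monthhop n→-33
  2224-09-15
$ datewheel markday d→1980-06-06
  1980-06-06
$ datewheel markday d→2262-03-16
  2262-03-16
$ datewheel lastday
  2262-03-31
$ datewheel monthhop n→16
  2263-07-31


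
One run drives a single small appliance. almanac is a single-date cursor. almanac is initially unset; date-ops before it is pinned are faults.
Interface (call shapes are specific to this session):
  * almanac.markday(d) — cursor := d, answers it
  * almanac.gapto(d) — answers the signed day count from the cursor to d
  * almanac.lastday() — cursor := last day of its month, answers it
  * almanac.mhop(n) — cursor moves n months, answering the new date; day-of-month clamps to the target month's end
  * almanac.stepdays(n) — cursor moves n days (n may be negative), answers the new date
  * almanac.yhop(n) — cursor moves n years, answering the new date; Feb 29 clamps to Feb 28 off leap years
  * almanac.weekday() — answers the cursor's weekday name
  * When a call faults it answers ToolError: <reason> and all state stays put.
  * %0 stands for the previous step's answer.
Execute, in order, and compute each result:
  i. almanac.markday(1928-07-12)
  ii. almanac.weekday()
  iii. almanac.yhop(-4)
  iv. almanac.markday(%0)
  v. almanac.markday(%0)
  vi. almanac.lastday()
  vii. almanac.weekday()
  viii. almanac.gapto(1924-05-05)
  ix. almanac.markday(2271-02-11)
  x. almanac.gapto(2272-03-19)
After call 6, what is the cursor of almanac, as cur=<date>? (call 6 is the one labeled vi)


Answer: cur=1924-07-31

Derivation:
I run markday using d='1928-07-12': 1928-07-12.
I call weekday, which returns Thursday.
I try yhop using n='-4', which returns 1924-07-12.
Using markday using d='%0', and observe 1924-07-12.
Then markday using d='%0', and get 1924-07-12.
I call lastday(), yielding 1924-07-31.
Next I call weekday(), giving Thursday.
Using gapto using d='1924-05-05', and see -87.
Calling markday using d='2271-02-11', yielding 2271-02-11.
Calling gapto using d='2272-03-19', — result: 402.


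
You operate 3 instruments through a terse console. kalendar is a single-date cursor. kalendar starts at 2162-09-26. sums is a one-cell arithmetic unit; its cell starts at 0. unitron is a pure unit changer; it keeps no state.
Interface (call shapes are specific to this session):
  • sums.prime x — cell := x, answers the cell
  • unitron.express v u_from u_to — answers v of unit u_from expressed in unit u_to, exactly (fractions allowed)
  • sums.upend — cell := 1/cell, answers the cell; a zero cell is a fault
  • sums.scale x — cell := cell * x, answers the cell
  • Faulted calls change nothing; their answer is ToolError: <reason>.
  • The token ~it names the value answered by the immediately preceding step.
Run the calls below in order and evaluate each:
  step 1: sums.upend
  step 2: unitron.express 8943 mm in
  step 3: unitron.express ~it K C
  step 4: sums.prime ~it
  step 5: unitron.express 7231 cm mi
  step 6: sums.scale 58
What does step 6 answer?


Answer: 5814471/1270

Derivation:
% sums.upend() ~> ToolError: reciprocal of zero
% unitron.express(v=8943, u_from=mm, u_to=in) ~> 44715/127
% unitron.express(v=~it, u_from=K, u_to=C) ~> 200499/2540
% sums.prime(x=~it) ~> 200499/2540
% unitron.express(v=7231, u_from=cm, u_to=mi) ~> 36155/804672
% sums.scale(x=58) ~> 5814471/1270


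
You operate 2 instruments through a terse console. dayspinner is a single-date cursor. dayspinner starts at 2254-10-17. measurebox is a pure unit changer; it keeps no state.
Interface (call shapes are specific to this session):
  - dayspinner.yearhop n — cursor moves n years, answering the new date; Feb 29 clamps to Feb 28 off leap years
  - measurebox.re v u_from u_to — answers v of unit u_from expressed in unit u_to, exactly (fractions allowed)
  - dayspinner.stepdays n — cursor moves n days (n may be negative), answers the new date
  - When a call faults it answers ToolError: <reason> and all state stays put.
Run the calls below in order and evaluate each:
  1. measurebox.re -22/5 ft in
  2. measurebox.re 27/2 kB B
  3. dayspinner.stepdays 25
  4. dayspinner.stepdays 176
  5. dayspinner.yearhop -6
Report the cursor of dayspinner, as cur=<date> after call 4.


Answer: cur=2255-05-06

Derivation:
;; measurebox.re(v=-22/5, u_from=ft, u_to=in) ~> -264/5
;; measurebox.re(v=27/2, u_from=kB, u_to=B) ~> 13500
;; dayspinner.stepdays(n=25) ~> 2254-11-11
;; dayspinner.stepdays(n=176) ~> 2255-05-06
;; dayspinner.yearhop(n=-6) ~> 2249-05-06


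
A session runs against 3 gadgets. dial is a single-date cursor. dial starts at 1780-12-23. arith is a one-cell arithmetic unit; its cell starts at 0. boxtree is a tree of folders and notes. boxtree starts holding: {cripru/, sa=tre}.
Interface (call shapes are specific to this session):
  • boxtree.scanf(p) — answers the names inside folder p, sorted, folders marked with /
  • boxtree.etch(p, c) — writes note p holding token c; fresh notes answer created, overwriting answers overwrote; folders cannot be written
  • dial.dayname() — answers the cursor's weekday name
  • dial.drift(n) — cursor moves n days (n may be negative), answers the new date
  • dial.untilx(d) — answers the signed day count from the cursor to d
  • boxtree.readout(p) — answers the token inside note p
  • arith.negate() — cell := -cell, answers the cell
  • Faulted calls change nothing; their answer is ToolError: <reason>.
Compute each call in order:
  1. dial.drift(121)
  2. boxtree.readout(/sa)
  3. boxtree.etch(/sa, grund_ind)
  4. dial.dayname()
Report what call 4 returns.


CALL dial.drift[n='121']
RET  1781-04-23
CALL boxtree.readout[p='/sa']
RET  tre
CALL boxtree.etch[p='/sa'; c='grund_ind']
RET  overwrote
CALL dial.dayname[]
RET  Monday

Answer: Monday


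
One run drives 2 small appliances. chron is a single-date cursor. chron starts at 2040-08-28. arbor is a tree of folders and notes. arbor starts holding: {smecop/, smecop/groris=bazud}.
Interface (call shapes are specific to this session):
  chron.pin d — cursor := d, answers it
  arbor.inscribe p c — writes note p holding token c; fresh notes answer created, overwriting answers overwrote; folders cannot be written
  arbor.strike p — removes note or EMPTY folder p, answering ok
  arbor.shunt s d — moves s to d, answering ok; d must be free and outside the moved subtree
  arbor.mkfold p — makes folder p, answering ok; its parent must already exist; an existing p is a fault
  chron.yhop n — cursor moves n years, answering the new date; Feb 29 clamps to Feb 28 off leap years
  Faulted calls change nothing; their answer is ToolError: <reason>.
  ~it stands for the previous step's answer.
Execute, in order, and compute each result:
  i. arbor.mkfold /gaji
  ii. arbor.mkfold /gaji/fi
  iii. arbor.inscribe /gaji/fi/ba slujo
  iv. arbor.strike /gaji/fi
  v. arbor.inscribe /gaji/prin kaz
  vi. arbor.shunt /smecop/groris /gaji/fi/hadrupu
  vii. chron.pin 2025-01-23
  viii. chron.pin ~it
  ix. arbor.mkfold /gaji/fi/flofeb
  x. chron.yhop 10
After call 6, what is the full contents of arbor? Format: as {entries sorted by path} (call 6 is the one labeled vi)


~$ arbor.mkfold p='/gaji'
[out] ok
~$ arbor.mkfold p='/gaji/fi'
[out] ok
~$ arbor.inscribe p='/gaji/fi/ba' c='slujo'
[out] created
~$ arbor.strike p='/gaji/fi'
[out] ToolError: not empty
~$ arbor.inscribe p='/gaji/prin' c='kaz'
[out] created
~$ arbor.shunt s='/smecop/groris' d='/gaji/fi/hadrupu'
[out] ok
~$ chron.pin d='2025-01-23'
[out] 2025-01-23
~$ chron.pin d='~it'
[out] 2025-01-23
~$ arbor.mkfold p='/gaji/fi/flofeb'
[out] ok
~$ chron.yhop n='10'
[out] 2035-01-23

Answer: {gaji/, gaji/fi/, gaji/fi/ba=slujo, gaji/fi/hadrupu=bazud, gaji/prin=kaz, smecop/}


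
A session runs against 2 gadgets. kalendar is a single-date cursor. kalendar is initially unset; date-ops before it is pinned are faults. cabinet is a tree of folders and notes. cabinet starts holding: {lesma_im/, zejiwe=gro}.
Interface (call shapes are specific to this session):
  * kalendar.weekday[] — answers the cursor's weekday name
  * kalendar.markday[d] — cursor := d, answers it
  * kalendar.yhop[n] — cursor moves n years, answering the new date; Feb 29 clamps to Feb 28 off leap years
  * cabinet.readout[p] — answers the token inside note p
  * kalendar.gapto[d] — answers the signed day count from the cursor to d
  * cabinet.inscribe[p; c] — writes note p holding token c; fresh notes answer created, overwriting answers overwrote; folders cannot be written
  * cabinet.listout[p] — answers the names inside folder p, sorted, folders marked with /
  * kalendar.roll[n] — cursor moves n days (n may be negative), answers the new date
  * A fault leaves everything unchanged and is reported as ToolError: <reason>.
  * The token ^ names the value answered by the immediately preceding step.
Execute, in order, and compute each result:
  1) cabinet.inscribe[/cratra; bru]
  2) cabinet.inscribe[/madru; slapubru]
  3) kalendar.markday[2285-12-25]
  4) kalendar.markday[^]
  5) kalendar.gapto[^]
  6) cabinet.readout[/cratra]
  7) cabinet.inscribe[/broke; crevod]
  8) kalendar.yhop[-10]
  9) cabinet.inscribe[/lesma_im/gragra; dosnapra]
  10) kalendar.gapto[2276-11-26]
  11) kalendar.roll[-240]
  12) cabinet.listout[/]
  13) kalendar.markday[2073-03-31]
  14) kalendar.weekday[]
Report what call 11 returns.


! cabinet.inscribe(p='/cratra', c='bru') => created
! cabinet.inscribe(p='/madru', c='slapubru') => created
! kalendar.markday(d='2285-12-25') => 2285-12-25
! kalendar.markday(d='^') => 2285-12-25
! kalendar.gapto(d='^') => 0
! cabinet.readout(p='/cratra') => bru
! cabinet.inscribe(p='/broke', c='crevod') => created
! kalendar.yhop(n='-10') => 2275-12-25
! cabinet.inscribe(p='/lesma_im/gragra', c='dosnapra') => created
! kalendar.gapto(d='2276-11-26') => 337
! kalendar.roll(n='-240') => 2275-04-29
! cabinet.listout(p='/') => [broke, cratra, lesma_im/, madru, zejiwe]
! kalendar.markday(d='2073-03-31') => 2073-03-31
! kalendar.weekday() => Friday

Answer: 2275-04-29


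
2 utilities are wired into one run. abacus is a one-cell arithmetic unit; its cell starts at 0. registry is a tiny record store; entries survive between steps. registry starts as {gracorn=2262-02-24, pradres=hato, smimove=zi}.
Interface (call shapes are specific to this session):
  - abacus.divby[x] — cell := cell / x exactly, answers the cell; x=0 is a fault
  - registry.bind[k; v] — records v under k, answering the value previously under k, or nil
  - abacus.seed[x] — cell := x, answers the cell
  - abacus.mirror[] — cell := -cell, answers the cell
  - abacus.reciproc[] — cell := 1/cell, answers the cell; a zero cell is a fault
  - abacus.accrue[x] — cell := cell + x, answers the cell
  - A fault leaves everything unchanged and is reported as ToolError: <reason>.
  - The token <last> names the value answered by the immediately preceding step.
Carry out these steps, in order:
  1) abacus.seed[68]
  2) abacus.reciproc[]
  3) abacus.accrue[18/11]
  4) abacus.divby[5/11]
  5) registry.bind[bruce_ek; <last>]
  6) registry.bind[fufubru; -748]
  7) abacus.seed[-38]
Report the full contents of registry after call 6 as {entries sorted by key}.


CALL abacus.seed[x: 68]
RET  68
CALL abacus.reciproc[]
RET  1/68
CALL abacus.accrue[x: 18/11]
RET  1235/748
CALL abacus.divby[x: 5/11]
RET  247/68
CALL registry.bind[k: bruce_ek; v: <last>]
RET  nil
CALL registry.bind[k: fufubru; v: -748]
RET  nil
CALL abacus.seed[x: -38]
RET  -38

Answer: {bruce_ek=247/68, fufubru=-748, gracorn=2262-02-24, pradres=hato, smimove=zi}
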